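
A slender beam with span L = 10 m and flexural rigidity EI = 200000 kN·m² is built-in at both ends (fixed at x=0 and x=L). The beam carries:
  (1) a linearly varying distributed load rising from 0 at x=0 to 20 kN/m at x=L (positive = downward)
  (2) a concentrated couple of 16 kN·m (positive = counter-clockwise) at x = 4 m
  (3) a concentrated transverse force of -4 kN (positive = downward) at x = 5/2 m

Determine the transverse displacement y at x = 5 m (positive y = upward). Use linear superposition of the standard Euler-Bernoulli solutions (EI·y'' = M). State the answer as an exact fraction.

Load 1 — triangular load w₀=20 kN/m (0→w₀ over full span):
  y_1 = -w₀x²(L-x)²(x+2L)/(120LEI) = -20·5²·(10-5)²·(5+2·10)/(120·10·200000) = -1/768 m
Load 2 — applied couple M₀=16 kN·m at a=4 m (b=L-a=6):
  y_2 = (R_Ax³/6 - M_Ax²/2 - M₀(x-a)²/2)/EI  [x>a] with R_A=288/125, M_A=48/25 = ((288/125)·5³/6 - (48/25)·5²/2 - 16·(5-4)²/2)/200000 = 1/12500 m
Load 3 — point force P=-4 kN at a=5/2 m (b=L-a=15/2):
  y_3 = -Pa²(L-x)²(3bL-(3b+a)(L-x))/(6L³EI)  [x>a] = -(-4)·(5/2)²·(10-5)²·(3·(15/2)·10-(3·(15/2)+(5/2))·(10-5))/(6·10³·200000) = 1/19200 m
Superposition: y = Σ y_i = -117/100000 m ≈ -0.001170 m

y(5) = -117/100000 m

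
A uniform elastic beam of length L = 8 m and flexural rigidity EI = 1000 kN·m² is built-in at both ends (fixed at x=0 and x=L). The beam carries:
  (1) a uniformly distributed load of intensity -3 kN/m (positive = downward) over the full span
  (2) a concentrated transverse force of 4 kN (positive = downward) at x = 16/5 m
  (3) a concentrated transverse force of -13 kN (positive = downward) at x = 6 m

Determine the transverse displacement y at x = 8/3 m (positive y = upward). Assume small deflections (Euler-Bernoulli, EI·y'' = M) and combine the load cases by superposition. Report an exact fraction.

y(8/3) = 70889/2531250 m

Load 1 — uniform load w=-3 kN/m over full span:
  y_1 = -wx²(L-x)²/(24EI) = -(-3)·(8/3)²·(8-(8/3))²/(24·1000) = 256/10125 m
Load 2 — point force P=4 kN at a=16/5 m (b=L-a=24/5):
  y_2 = -Pb²x²(3aL-(3a+b)x)/(6L³EI)  [x≤a] = -4·(24/5)²·(8/3)²·(3·(16/5)·8-(3·(16/5)+(24/5))·(8/3))/(6·8³·1000) = -128/15625 m
Load 3 — point force P=-13 kN at a=6 m (b=L-a=2):
  y_3 = -Pb²x²(3aL-(3a+b)x)/(6L³EI)  [x≤a] = -(-13)·2²·(8/3)²·(3·6·8-(3·6+2)·(8/3))/(6·8³·1000) = 221/20250 m
Superposition: y = Σ y_i = 70889/2531250 m ≈ 0.028006 m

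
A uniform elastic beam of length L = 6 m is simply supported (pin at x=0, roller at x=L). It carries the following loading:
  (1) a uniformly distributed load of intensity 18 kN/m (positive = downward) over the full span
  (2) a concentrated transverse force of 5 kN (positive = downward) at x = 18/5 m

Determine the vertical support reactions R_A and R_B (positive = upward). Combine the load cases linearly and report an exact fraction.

R_A = 56 kN, R_B = 57 kN

Load 1 — uniform load w=18 kN/m over full span:
  R_A = wL/2 = 18·6/2 = 54 kN
  R_B = wL/2 = 18·6/2 = 54 kN
Load 2 — point force P=5 kN at a=18/5 m (b=L-a=12/5):
  R_A = Pb/L = 5·(12/5)/6 = 2 kN
  R_B = Pa/L = 5·(18/5)/6 = 3 kN
Superposition: R_A = 56 kN, R_B = 57 kN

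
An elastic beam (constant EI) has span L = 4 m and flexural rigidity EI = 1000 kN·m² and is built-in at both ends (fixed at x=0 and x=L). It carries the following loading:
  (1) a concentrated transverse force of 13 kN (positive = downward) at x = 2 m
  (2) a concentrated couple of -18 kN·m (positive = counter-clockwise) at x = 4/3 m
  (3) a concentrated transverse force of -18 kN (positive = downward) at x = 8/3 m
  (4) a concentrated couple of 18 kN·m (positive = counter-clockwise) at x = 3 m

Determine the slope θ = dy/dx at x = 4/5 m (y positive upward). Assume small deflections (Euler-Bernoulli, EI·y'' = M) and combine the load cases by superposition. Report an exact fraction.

Load 1 — point force P=13 kN at a=2 m (b=L-a=2):
  θ_1 = -Pb²x(2aL-(3a+b)x)/(2L³EI)  [x≤a] = -13·2²·(4/5)·(2·2·4-(3·2+2)·(4/5))/(2·4³·1000) = -39/12500 rad
Load 2 — applied couple M₀=-18 kN·m at a=4/3 m (b=L-a=8/3):
  θ_2 = (R_Ax²/2 - M_Ax)/EI  [x≤a] with R_A=-6, M_A=0 = ((-6)·(4/5)²/2 - 0·(4/5))/1000 = -6/3125 rad
Load 3 — point force P=-18 kN at a=8/3 m (b=L-a=4/3):
  θ_3 = -Pb²x(2aL-(3a+b)x)/(2L³EI)  [x≤a] = -(-18)·(4/3)²·(4/5)·(2·(8/3)·4-(3·(8/3)+(4/3))·(4/5))/(2·4³·1000) = 26/9375 rad
Load 4 — applied couple M₀=18 kN·m at a=3 m (b=L-a=1):
  θ_4 = (R_Ax²/2 - M_Ax)/EI  [x≤a] with R_A=81/16, M_A=45/8 = ((81/16)·(4/5)²/2 - (45/8)·(4/5))/1000 = -9/3125 rad
Superposition: θ = Σ θ_i = -193/37500 rad ≈ -0.005147 rad

θ(4/5) = -193/37500 rad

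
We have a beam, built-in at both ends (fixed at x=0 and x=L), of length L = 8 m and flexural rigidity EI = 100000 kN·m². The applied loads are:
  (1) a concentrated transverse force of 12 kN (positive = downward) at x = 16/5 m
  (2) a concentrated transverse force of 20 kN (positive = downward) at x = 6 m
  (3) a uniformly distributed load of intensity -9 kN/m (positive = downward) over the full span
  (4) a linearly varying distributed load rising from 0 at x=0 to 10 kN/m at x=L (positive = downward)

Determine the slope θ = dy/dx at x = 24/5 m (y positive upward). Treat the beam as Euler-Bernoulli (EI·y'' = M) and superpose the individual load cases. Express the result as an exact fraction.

Load 1 — point force P=12 kN at a=16/5 m (b=L-a=24/5):
  θ_1 = Pa²(L-x)(2bL-(3b+a)(L-x))/(2L³EI)  [x>a] = 12·(16/5)²·(8-(24/5))·(2·(24/5)·8-(3·(24/5)+(16/5))·(8-(24/5)))/(2·8³·100000) = 768/9765625 rad
Load 2 — point force P=20 kN at a=6 m (b=L-a=2):
  θ_2 = -Pb²x(2aL-(3a+b)x)/(2L³EI)  [x≤a] = -20·2²·(24/5)·(2·6·8-(3·6+2)·(24/5))/(2·8³·100000) = 0 rad
Load 3 — uniform load w=-9 kN/m over full span:
  θ_3 = -wx(L-x)(L-2x)/(12EI) = -(-9)·(24/5)·(8-(24/5))·(8-2·(24/5))/(12·100000) = -72/390625 rad
Load 4 — triangular load w₀=10 kN/m (0→w₀ over full span):
  θ_4 = -w₀(2x(L-x)(L-2x)(x+2L)+x²(L-x)²)/(120LEI) = -10·(2·(24/5)·(8-(24/5))·(8-2·(24/5))·((24/5)+2·8)+(24/5)²·(8-(24/5))²)/(120·8·100000) = 32/390625 rad
Superposition: θ = Σ θ_i = -232/9765625 rad ≈ -0.000024 rad

θ(24/5) = -232/9765625 rad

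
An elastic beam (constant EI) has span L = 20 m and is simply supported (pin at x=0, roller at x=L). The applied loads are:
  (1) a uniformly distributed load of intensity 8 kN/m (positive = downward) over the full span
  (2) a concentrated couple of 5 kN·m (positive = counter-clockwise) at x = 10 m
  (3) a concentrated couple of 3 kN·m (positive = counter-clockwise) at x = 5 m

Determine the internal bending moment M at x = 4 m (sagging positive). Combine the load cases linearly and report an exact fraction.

M(4) = 1288/5 kN·m

Load 1 — uniform load w=8 kN/m over full span:
  M_1 = wx(L-x)/2 = 8·4·(20-4)/2 = 256 kN·m
Load 2 — applied couple M₀=5 kN·m at a=10 m (b=L-a=10):
  M_2 = M₀x/L  [x≤a] = 5·4/20 = 1 kN·m
Load 3 — applied couple M₀=3 kN·m at a=5 m (b=L-a=15):
  M_3 = M₀x/L  [x≤a] = 3·4/20 = 3/5 kN·m
Superposition: M = Σ M_i = 1288/5 kN·m ≈ 257.600000 kN·m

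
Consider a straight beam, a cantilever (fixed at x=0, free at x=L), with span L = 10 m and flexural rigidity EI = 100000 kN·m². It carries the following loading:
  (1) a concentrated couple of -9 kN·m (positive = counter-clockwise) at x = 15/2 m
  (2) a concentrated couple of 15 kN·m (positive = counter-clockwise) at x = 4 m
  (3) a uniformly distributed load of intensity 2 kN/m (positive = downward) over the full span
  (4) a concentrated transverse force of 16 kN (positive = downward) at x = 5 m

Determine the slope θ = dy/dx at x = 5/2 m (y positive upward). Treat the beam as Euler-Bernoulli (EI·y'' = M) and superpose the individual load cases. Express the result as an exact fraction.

Load 1 — applied couple M₀=-9 kN·m at a=15/2 m (b=L-a=5/2):
  θ_1 = M₀x/EI  [x≤a] = (-9)·(5/2)/100000 = -9/40000 rad
Load 2 — applied couple M₀=15 kN·m at a=4 m (b=L-a=6):
  θ_2 = M₀x/EI  [x≤a] = 15·(5/2)/100000 = 3/8000 rad
Load 3 — uniform load w=2 kN/m over full span:
  θ_3 = -wx(x²-3Lx+3L²)/(6EI) = -2·(5/2)·((5/2)²-3·10·(5/2)+3·10²)/(6·100000) = -37/19200 rad
Load 4 — point force P=16 kN at a=5 m (b=L-a=5):
  θ_4 = -Px(2a-x)/(2EI)  [x≤a] = -16·(5/2)·(2·5-(5/2))/(2·100000) = -3/2000 rad
Superposition: θ = Σ θ_i = -1573/480000 rad ≈ -0.003277 rad

θ(5/2) = -1573/480000 rad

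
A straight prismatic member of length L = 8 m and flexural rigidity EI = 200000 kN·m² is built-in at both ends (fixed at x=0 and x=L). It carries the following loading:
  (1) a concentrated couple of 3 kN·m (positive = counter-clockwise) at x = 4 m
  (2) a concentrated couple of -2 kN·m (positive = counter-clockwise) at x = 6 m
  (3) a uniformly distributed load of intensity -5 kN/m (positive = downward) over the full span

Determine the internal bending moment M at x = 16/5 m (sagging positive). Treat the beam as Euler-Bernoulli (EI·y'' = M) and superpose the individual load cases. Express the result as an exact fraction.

Load 1 — applied couple M₀=3 kN·m at a=4 m (b=L-a=4):
  M_1 = R_Ax - M_A  [x≤a] with R_A=9/16, M_A=3/4 = (9/16)·(16/5) - (3/4) = 21/20 kN·m
Load 2 — applied couple M₀=-2 kN·m at a=6 m (b=L-a=2):
  M_2 = R_Ax - M_A  [x≤a] with R_A=-9/32, M_A=-5/8 = (-9/32)·(16/5) - (-5/8) = -11/40 kN·m
Load 3 — uniform load w=-5 kN/m over full span:
  M_3 = wLx/2 - wL²/12 - wx²/2 = (-5)·8·(16/5)/2 - (-5)·8²/12 - (-5)·(16/5)²/2 = -176/15 kN·m
Superposition: M = Σ M_i = -263/24 kN·m ≈ -10.958333 kN·m

M(16/5) = -263/24 kN·m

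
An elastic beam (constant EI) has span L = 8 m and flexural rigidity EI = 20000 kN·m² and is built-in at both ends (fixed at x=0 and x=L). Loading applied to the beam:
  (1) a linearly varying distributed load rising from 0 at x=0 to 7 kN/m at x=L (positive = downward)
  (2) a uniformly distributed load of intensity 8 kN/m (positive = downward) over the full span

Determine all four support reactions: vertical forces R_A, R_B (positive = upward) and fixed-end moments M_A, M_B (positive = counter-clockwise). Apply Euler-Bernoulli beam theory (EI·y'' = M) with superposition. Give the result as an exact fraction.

R_A = 202/5 kN, M_A = 288/5 kN·m, R_B = 258/5 kN, M_B = -976/15 kN·m

Load 1 — triangular load w₀=7 kN/m (0→w₀ over full span):
  R_A = 3w₀L/20 = 3·7·8/20 = 42/5 kN
  M_A = w₀L²/30 = 7·8²/30 = 224/15 kN·m
  R_B = 7w₀L/20 = 7·7·8/20 = 98/5 kN
  M_B = -w₀L²/20 = -7·8²/20 = -112/5 kN·m
Load 2 — uniform load w=8 kN/m over full span:
  R_A = wL/2 = 8·8/2 = 32 kN
  M_A = wL²/12 = 8·8²/12 = 128/3 kN·m
  R_B = wL/2 = 8·8/2 = 32 kN
  M_B = -wL²/12 = -8·8²/12 = -128/3 kN·m
Superposition: R_A = 202/5 kN, M_A = 288/5 kN·m, R_B = 258/5 kN, M_B = -976/15 kN·m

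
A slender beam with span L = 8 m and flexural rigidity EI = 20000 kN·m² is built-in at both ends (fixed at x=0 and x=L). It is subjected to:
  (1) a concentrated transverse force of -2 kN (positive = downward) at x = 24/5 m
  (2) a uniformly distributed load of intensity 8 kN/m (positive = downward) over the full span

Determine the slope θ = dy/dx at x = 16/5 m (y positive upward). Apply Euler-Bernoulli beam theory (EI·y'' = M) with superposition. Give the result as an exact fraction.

Load 1 — point force P=-2 kN at a=24/5 m (b=L-a=16/5):
  θ_1 = -Pb²x(2aL-(3a+b)x)/(2L³EI)  [x≤a] = -(-2)·(16/5)²·(16/5)·(2·(24/5)·8-(3·(24/5)+(16/5))·(16/5))/(2·8³·20000) = 128/1953125 rad
Load 2 — uniform load w=8 kN/m over full span:
  θ_2 = -wx(L-x)(L-2x)/(12EI) = -8·(16/5)·(8-(16/5))·(8-2·(16/5))/(12·20000) = -64/78125 rad
Superposition: θ = Σ θ_i = -1472/1953125 rad ≈ -0.000754 rad

θ(16/5) = -1472/1953125 rad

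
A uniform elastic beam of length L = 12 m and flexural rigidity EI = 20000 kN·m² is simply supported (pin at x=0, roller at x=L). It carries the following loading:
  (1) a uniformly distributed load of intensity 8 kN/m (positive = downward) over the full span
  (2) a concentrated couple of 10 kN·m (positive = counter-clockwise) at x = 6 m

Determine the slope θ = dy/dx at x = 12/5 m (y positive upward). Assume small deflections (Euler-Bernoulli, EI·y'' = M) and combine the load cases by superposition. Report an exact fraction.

Load 1 — uniform load w=8 kN/m over full span:
  θ_1 = -w(L³-6Lx²+4x³)/(24EI) = -8·(12³-6·12·(12/5)²+4·(12/5)³)/(24·20000) = -1782/78125 rad
Load 2 — applied couple M₀=10 kN·m at a=6 m (b=L-a=6):
  θ_2 = (M₀x²/(2L)+C₁)/EI  [x≤a] with C₁=M₀(3b²-L²)/(6L)=-5 = (10·(12/5)²/(2·12)+(-5))/20000 = -13/100000 rad
Superposition: θ = Σ θ_i = -57349/2500000 rad ≈ -0.022940 rad

θ(12/5) = -57349/2500000 rad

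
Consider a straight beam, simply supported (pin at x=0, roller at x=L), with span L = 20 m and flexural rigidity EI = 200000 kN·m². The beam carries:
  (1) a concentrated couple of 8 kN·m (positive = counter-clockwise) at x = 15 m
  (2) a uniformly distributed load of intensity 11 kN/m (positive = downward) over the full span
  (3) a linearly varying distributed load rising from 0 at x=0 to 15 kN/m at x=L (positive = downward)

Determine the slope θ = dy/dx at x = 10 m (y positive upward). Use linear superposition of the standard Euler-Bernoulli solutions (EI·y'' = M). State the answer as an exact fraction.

θ(10) = -59/80000 rad

Load 1 — applied couple M₀=8 kN·m at a=15 m (b=L-a=5):
  θ_1 = (M₀x²/(2L)+C₁)/EI  [x≤a] with C₁=M₀(3b²-L²)/(6L)=-65/3 = (8·10²/(2·20)+(-65/3))/200000 = -1/120000 rad
Load 2 — uniform load w=11 kN/m over full span:
  θ_2 = -w(L³-6Lx²+4x³)/(24EI) = -11·(20³-6·20·10²+4·10³)/(24·200000) = 0 rad
Load 3 — triangular load w₀=15 kN/m (0→w₀ over full span):
  θ_3 = -w₀(7L⁴-30L²x²+15x⁴)/(360LEI) = -15·(7·20⁴-30·20²·10²+15·10⁴)/(360·20·200000) = -7/9600 rad
Superposition: θ = Σ θ_i = -59/80000 rad ≈ -0.000737 rad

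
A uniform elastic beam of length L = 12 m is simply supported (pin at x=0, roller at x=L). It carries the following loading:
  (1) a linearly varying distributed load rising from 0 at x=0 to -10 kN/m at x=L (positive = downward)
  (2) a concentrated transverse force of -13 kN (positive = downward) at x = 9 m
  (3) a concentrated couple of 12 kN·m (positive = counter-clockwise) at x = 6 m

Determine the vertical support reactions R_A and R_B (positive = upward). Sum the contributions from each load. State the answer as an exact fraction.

Load 1 — triangular load w₀=-10 kN/m (0→w₀ over full span):
  R_A = w₀L/6 = (-10)·12/6 = -20 kN
  R_B = w₀L/3 = (-10)·12/3 = -40 kN
Load 2 — point force P=-13 kN at a=9 m (b=L-a=3):
  R_A = Pb/L = (-13)·3/12 = -13/4 kN
  R_B = Pa/L = (-13)·9/12 = -39/4 kN
Load 3 — applied couple M₀=12 kN·m at a=6 m (b=L-a=6):
  R_A = M₀/L = 12/12 = 1 kN
  R_B = -M₀/L = -12/12 = -1 kN
Superposition: R_A = -89/4 kN, R_B = -203/4 kN

R_A = -89/4 kN, R_B = -203/4 kN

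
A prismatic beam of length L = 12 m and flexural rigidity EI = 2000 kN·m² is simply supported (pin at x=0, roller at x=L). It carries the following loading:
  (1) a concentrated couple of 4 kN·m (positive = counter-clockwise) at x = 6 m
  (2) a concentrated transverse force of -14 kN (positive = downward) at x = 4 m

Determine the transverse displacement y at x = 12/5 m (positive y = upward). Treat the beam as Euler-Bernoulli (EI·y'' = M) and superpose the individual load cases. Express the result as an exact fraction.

Load 1 — applied couple M₀=4 kN·m at a=6 m (b=L-a=6):
  y_1 = (M₀x³/(6L)+C₁x)/EI  [x≤a] with C₁=M₀(3b²-L²)/(6L)=-2 = (4·(12/5)³/(6·12)+(-2)·(12/5))/2000 = -63/31250 m
Load 2 — point force P=-14 kN at a=4 m (b=L-a=8):
  y_2 = -Pbx(L²-b²-x²)/(6LEI)  [x≤a] = -(-14)·8·(12/5)·(12²-8²-(12/5)²)/(6·12·2000) = 6496/46875 m
Superposition: y = Σ y_i = 12803/93750 m ≈ 0.136565 m

y(12/5) = 12803/93750 m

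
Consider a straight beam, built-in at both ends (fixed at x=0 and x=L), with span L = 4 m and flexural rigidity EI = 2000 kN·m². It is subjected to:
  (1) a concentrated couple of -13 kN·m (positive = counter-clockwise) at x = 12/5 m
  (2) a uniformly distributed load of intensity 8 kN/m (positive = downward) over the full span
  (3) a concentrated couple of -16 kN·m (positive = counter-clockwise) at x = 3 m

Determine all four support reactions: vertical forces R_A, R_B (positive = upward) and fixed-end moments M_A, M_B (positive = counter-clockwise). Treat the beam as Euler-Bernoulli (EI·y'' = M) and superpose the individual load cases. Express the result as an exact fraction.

R_A = 341/50 kN, M_A = 113/75 kN·m, R_B = 1259/50 kN, M_B = -692/75 kN·m

Load 1 — applied couple M₀=-13 kN·m at a=12/5 m (b=L-a=8/5):
  R_A = 6M₀ab/L³ = 6·(-13)·(12/5)·(8/5)/4³ = -117/25 kN
  M_A = M₀b(2a-b)/L² = (-13)·(8/5)·(2·(12/5)-(8/5))/4² = -104/25 kN·m
  R_B = -6M₀ab/L³ = -6·(-13)·(12/5)·(8/5)/4³ = 117/25 kN
  M_B = M₀a(2b-a)/L² = (-13)·(12/5)·(2·(8/5)-(12/5))/4² = -39/25 kN·m
Load 2 — uniform load w=8 kN/m over full span:
  R_A = wL/2 = 8·4/2 = 16 kN
  M_A = wL²/12 = 8·4²/12 = 32/3 kN·m
  R_B = wL/2 = 8·4/2 = 16 kN
  M_B = -wL²/12 = -8·4²/12 = -32/3 kN·m
Load 3 — applied couple M₀=-16 kN·m at a=3 m (b=L-a=1):
  R_A = 6M₀ab/L³ = 6·(-16)·3·1/4³ = -9/2 kN
  M_A = M₀b(2a-b)/L² = (-16)·1·(2·3-1)/4² = -5 kN·m
  R_B = -6M₀ab/L³ = -6·(-16)·3·1/4³ = 9/2 kN
  M_B = M₀a(2b-a)/L² = (-16)·3·(2·1-3)/4² = 3 kN·m
Superposition: R_A = 341/50 kN, M_A = 113/75 kN·m, R_B = 1259/50 kN, M_B = -692/75 kN·m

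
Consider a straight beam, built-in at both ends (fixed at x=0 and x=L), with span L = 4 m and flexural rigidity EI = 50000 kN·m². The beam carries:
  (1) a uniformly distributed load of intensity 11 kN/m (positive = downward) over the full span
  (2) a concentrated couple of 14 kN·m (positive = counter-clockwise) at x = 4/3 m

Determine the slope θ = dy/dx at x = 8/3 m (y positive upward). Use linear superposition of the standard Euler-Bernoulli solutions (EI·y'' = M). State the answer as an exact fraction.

θ(8/3) = 23/506250 rad

Load 1 — uniform load w=11 kN/m over full span:
  θ_1 = -wx(L-x)(L-2x)/(12EI) = -11·(8/3)·(4-(8/3))·(4-2·(8/3))/(12·50000) = 22/253125 rad
Load 2 — applied couple M₀=14 kN·m at a=4/3 m (b=L-a=8/3):
  θ_2 = (R_Ax²/2 - M_Ax - M₀(x-a))/EI  [x>a] with R_A=14/3, M_A=0 = ((14/3)·(8/3)²/2 - 0·(8/3) - 14·((8/3)-(4/3)))/50000 = -7/168750 rad
Superposition: θ = Σ θ_i = 23/506250 rad ≈ 0.000045 rad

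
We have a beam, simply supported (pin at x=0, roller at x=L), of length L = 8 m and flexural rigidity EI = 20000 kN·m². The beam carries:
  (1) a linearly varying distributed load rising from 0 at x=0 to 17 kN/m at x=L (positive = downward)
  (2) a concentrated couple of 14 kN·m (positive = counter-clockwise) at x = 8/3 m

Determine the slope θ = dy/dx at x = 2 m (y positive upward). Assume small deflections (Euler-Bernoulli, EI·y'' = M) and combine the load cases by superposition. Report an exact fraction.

θ(2) = -20809/3600000 rad

Load 1 — triangular load w₀=17 kN/m (0→w₀ over full span):
  θ_1 = -w₀(7L⁴-30L²x²+15x⁴)/(360LEI) = -17·(7·8⁴-30·8²·2²+15·2⁴)/(360·8·20000) = -22559/3600000 rad
Load 2 — applied couple M₀=14 kN·m at a=8/3 m (b=L-a=16/3):
  θ_2 = (M₀x²/(2L)+C₁)/EI  [x≤a] with C₁=M₀(3b²-L²)/(6L)=56/9 = (14·2²/(2·8)+(56/9))/20000 = 7/14400 rad
Superposition: θ = Σ θ_i = -20809/3600000 rad ≈ -0.005780 rad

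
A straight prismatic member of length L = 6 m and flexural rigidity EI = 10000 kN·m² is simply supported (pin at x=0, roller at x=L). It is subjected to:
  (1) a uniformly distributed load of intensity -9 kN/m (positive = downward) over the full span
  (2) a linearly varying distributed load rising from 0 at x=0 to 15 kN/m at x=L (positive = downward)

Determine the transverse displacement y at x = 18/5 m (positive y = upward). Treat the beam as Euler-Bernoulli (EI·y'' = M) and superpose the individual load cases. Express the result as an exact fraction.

Load 1 — uniform load w=-9 kN/m over full span:
  y_1 = -wx(L³-2Lx²+x³)/(24EI) = -(-9)·(18/5)·(6³-2·6·(18/5)²+(18/5)³)/(24·10000) = 22599/1562500 m
Load 2 — triangular load w₀=15 kN/m (0→w₀ over full span):
  y_2 = -w₀x(7L⁴-10L²x²+3x⁴)/(360LEI) = -15·(18/5)·(7·6⁴-10·6²·(18/5)²+3·(18/5)⁴)/(360·6·10000) = -23976/1953125 m
Superposition: y = Σ y_i = 17091/7812500 m ≈ 0.002188 m

y(18/5) = 17091/7812500 m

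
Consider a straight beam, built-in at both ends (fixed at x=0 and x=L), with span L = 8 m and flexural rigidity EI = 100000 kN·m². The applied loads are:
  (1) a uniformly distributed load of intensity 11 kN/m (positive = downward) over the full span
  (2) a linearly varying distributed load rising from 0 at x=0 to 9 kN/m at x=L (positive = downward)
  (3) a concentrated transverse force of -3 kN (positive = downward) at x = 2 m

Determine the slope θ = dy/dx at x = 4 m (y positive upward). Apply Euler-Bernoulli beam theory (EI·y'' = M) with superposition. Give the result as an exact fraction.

Load 1 — uniform load w=11 kN/m over full span:
  θ_1 = -wx(L-x)(L-2x)/(12EI) = -11·4·(8-4)·(8-2·4)/(12·100000) = 0 rad
Load 2 — triangular load w₀=9 kN/m (0→w₀ over full span):
  θ_2 = -w₀(2x(L-x)(L-2x)(x+2L)+x²(L-x)²)/(120LEI) = -9·(2·4·(8-4)·(8-2·4)·(4+2·8)+4²·(8-4)²)/(120·8·100000) = -3/125000 rad
Load 3 — point force P=-3 kN at a=2 m (b=L-a=6):
  θ_3 = Pa²(L-x)(2bL-(3b+a)(L-x))/(2L³EI)  [x>a] = (-3)·2²·(8-4)·(2·6·8-(3·6+2)·(8-4))/(2·8³·100000) = -3/400000 rad
Superposition: θ = Σ θ_i = -63/2000000 rad ≈ -0.000031 rad

θ(4) = -63/2000000 rad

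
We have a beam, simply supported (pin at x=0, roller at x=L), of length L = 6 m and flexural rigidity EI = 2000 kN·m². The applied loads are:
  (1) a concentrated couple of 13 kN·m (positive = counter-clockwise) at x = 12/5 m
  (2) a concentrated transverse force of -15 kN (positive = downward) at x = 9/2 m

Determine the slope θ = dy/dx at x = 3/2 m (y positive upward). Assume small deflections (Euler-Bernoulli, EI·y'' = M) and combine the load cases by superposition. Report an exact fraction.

θ(3/2) = 8141/800000 rad

Load 1 — applied couple M₀=13 kN·m at a=12/5 m (b=L-a=18/5):
  θ_1 = (M₀x²/(2L)+C₁)/EI  [x≤a] with C₁=M₀(3b²-L²)/(6L)=26/25 = (13·(3/2)²/(2·6)+(26/25))/2000 = 1391/800000 rad
Load 2 — point force P=-15 kN at a=9/2 m (b=L-a=3/2):
  θ_2 = -Pb(L²-b²-3x²)/(6LEI)  [x≤a] = -(-15)·(3/2)·(6²-(3/2)²-3·(3/2)²)/(6·6·2000) = 27/3200 rad
Superposition: θ = Σ θ_i = 8141/800000 rad ≈ 0.010176 rad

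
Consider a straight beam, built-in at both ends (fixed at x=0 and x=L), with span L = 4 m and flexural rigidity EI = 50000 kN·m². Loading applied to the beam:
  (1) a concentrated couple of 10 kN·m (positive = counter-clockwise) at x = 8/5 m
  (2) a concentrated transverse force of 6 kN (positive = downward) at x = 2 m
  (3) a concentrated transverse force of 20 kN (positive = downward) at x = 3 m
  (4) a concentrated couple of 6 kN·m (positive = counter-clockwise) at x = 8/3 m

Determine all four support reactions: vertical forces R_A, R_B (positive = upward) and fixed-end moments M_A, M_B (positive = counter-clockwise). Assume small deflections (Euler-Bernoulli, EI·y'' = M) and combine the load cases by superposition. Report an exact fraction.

Load 1 — applied couple M₀=10 kN·m at a=8/5 m (b=L-a=12/5):
  R_A = 6M₀ab/L³ = 6·10·(8/5)·(12/5)/4³ = 18/5 kN
  M_A = M₀b(2a-b)/L² = 10·(12/5)·(2·(8/5)-(12/5))/4² = 6/5 kN·m
  R_B = -6M₀ab/L³ = -6·10·(8/5)·(12/5)/4³ = -18/5 kN
  M_B = M₀a(2b-a)/L² = 10·(8/5)·(2·(12/5)-(8/5))/4² = 16/5 kN·m
Load 2 — point force P=6 kN at a=2 m (b=L-a=2):
  R_A = Pb²(3a+b)/L³ = 6·2²·(3·2+2)/4³ = 3 kN
  M_A = Pab²/L² = 6·2·2²/4² = 3 kN·m
  R_B = Pa²(a+3b)/L³ = 6·2²·(2+3·2)/4³ = 3 kN
  M_B = -Pa²b/L² = -6·2²·2/4² = -3 kN·m
Load 3 — point force P=20 kN at a=3 m (b=L-a=1):
  R_A = Pb²(3a+b)/L³ = 20·1²·(3·3+1)/4³ = 25/8 kN
  M_A = Pab²/L² = 20·3·1²/4² = 15/4 kN·m
  R_B = Pa²(a+3b)/L³ = 20·3²·(3+3·1)/4³ = 135/8 kN
  M_B = -Pa²b/L² = -20·3²·1/4² = -45/4 kN·m
Load 4 — applied couple M₀=6 kN·m at a=8/3 m (b=L-a=4/3):
  R_A = 6M₀ab/L³ = 6·6·(8/3)·(4/3)/4³ = 2 kN
  M_A = M₀b(2a-b)/L² = 6·(4/3)·(2·(8/3)-(4/3))/4² = 2 kN·m
  R_B = -6M₀ab/L³ = -6·6·(8/3)·(4/3)/4³ = -2 kN
  M_B = M₀a(2b-a)/L² = 6·(8/3)·(2·(4/3)-(8/3))/4² = 0 kN·m
Superposition: R_A = 469/40 kN, M_A = 199/20 kN·m, R_B = 571/40 kN, M_B = -221/20 kN·m

R_A = 469/40 kN, M_A = 199/20 kN·m, R_B = 571/40 kN, M_B = -221/20 kN·m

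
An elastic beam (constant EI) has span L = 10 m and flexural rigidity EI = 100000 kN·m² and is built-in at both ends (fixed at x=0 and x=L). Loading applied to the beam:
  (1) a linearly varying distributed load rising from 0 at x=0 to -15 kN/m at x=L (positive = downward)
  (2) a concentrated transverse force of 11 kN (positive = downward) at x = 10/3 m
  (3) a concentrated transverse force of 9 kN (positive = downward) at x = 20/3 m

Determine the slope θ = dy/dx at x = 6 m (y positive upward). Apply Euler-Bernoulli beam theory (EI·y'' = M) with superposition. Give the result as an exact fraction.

θ(6) = -11/90000 rad

Load 1 — triangular load w₀=-15 kN/m (0→w₀ over full span):
  θ_1 = -w₀(2x(L-x)(L-2x)(x+2L)+x²(L-x)²)/(120LEI) = -(-15)·(2·6·(10-6)·(10-2·6)·(6+2·10)+6²·(10-6)²)/(120·10·100000) = -3/12500 rad
Load 2 — point force P=11 kN at a=10/3 m (b=L-a=20/3):
  θ_2 = Pa²(L-x)(2bL-(3b+a)(L-x))/(2L³EI)  [x>a] = 11·(10/3)²·(10-6)·(2·(20/3)·10-(3·(20/3)+(10/3))·(10-6))/(2·10³·100000) = 11/112500 rad
Load 3 — point force P=9 kN at a=20/3 m (b=L-a=10/3):
  θ_3 = -Pb²x(2aL-(3a+b)x)/(2L³EI)  [x≤a] = -9·(10/3)²·6·(2·(20/3)·10-(3·(20/3)+(10/3))·6)/(2·10³·100000) = 1/50000 rad
Superposition: θ = Σ θ_i = -11/90000 rad ≈ -0.000122 rad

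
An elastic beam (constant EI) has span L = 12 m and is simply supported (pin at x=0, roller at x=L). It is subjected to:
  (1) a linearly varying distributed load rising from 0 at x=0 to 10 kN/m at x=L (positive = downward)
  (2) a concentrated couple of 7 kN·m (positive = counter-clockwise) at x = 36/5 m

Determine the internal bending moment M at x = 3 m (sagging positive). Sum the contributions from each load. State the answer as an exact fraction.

M(3) = 58 kN·m

Load 1 — triangular load w₀=10 kN/m (0→w₀ over full span):
  M_1 = w₀Lx/6 - w₀x³/(6L) = 10·12·3/6 - 10·3³/(6·12) = 225/4 kN·m
Load 2 — applied couple M₀=7 kN·m at a=36/5 m (b=L-a=24/5):
  M_2 = M₀x/L  [x≤a] = 7·3/12 = 7/4 kN·m
Superposition: M = Σ M_i = 58 kN·m ≈ 58.000000 kN·m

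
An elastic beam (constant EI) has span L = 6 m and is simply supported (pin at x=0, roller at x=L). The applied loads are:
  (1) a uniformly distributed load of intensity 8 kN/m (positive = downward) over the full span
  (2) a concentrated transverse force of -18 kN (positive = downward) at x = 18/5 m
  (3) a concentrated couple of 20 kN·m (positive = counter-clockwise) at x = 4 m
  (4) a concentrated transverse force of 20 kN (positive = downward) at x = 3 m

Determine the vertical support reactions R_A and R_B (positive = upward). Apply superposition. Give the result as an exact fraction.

R_A = 452/15 kN, R_B = 298/15 kN

Load 1 — uniform load w=8 kN/m over full span:
  R_A = wL/2 = 8·6/2 = 24 kN
  R_B = wL/2 = 8·6/2 = 24 kN
Load 2 — point force P=-18 kN at a=18/5 m (b=L-a=12/5):
  R_A = Pb/L = (-18)·(12/5)/6 = -36/5 kN
  R_B = Pa/L = (-18)·(18/5)/6 = -54/5 kN
Load 3 — applied couple M₀=20 kN·m at a=4 m (b=L-a=2):
  R_A = M₀/L = 20/6 = 10/3 kN
  R_B = -M₀/L = -20/6 = -10/3 kN
Load 4 — point force P=20 kN at a=3 m (b=L-a=3):
  R_A = Pb/L = 20·3/6 = 10 kN
  R_B = Pa/L = 20·3/6 = 10 kN
Superposition: R_A = 452/15 kN, R_B = 298/15 kN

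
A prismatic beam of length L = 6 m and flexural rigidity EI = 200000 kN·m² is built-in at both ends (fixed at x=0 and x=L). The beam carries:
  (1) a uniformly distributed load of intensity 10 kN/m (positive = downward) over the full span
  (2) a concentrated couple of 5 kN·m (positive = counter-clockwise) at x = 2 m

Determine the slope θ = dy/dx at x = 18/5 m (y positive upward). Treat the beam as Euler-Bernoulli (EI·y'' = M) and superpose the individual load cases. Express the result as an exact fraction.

Load 1 — uniform load w=10 kN/m over full span:
  θ_1 = -wx(L-x)(L-2x)/(12EI) = -10·(18/5)·(6-(18/5))·(6-2·(18/5))/(12·200000) = 27/625000 rad
Load 2 — applied couple M₀=5 kN·m at a=2 m (b=L-a=4):
  θ_2 = (R_Ax²/2 - M_Ax - M₀(x-a))/EI  [x>a] with R_A=10/9, M_A=0 = ((10/9)·(18/5)²/2 - 0·(18/5) - 5·((18/5)-2))/200000 = -1/250000 rad
Superposition: θ = Σ θ_i = 49/1250000 rad ≈ 0.000039 rad

θ(18/5) = 49/1250000 rad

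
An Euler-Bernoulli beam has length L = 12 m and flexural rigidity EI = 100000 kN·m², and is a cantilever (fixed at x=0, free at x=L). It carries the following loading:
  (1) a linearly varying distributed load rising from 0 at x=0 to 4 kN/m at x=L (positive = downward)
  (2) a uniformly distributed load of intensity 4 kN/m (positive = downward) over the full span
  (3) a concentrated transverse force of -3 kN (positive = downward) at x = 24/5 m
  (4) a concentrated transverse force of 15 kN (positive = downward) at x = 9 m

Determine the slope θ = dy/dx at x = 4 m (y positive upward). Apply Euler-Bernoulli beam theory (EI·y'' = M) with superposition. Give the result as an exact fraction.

θ(4) = -19987/1125000 rad

Load 1 — triangular load w₀=4 kN/m (0→w₀ over full span):
  θ_1 = (w₀Lx²/4-w₀L²x/3-w₀x⁴/(24L))/EI = (4·12·4²/4-4·12²·4/3-4·4⁴/(24·12))/100000 = -163/28125 rad
Load 2 — uniform load w=4 kN/m over full span:
  θ_2 = -wx(x²-3Lx+3L²)/(6EI) = -4·4·(4²-3·12·4+3·12²)/(6·100000) = -76/9375 rad
Load 3 — point force P=-3 kN at a=24/5 m (b=L-a=36/5):
  θ_3 = -Px(2a-x)/(2EI)  [x≤a] = -(-3)·4·(2·(24/5)-4)/(2·100000) = 21/62500 rad
Load 4 — point force P=15 kN at a=9 m (b=L-a=3):
  θ_4 = -Px(2a-x)/(2EI)  [x≤a] = -15·4·(2·9-4)/(2·100000) = -21/5000 rad
Superposition: θ = Σ θ_i = -19987/1125000 rad ≈ -0.017766 rad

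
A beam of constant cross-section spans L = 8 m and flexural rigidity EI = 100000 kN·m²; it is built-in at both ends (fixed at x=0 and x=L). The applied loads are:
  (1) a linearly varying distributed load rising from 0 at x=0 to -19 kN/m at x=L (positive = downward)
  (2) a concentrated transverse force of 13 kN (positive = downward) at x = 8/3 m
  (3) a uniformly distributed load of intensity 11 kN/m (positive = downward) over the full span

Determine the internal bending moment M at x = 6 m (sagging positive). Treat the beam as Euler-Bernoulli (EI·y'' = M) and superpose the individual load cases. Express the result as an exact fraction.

M(6) = -1187/270 kN·m

Load 1 — triangular load w₀=-19 kN/m (0→w₀ over full span):
  M_1 = 3w₀Lx/20 - w₀L²/30 - w₀x³/(6L) = 3·(-19)·8·6/20 - (-19)·8²/30 - (-19)·6³/(6·8) = -323/30 kN·m
Load 2 — point force P=13 kN at a=8/3 m (b=L-a=16/3):
  M_2 = Pa²(a+3b)(L-x)/L³ - Pa²b/L²  [x>a] = 13·(8/3)²·((8/3)+3·(16/3))·(8-6)/8³ - 13·(8/3)²·(16/3)/8² = -26/27 kN·m
Load 3 — uniform load w=11 kN/m over full span:
  M_3 = wLx/2 - wL²/12 - wx²/2 = 11·8·6/2 - 11·8²/12 - 11·6²/2 = 22/3 kN·m
Superposition: M = Σ M_i = -1187/270 kN·m ≈ -4.396296 kN·m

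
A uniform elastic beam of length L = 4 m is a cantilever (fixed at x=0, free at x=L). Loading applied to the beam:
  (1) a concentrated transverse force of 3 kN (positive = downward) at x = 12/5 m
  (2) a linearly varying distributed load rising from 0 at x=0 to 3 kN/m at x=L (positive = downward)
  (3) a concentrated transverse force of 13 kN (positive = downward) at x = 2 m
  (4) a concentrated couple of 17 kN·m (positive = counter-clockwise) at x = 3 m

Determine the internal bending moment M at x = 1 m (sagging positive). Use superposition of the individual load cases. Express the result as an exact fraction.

Load 1 — point force P=3 kN at a=12/5 m (b=L-a=8/5):
  M_1 = -P(a-x)  [x≤a] = -3·((12/5)-1) = -21/5 kN·m
Load 2 — triangular load w₀=3 kN/m (0→w₀ over full span):
  M_2 = w₀Lx/2 - w₀L²/3 - w₀x³/(6L) = 3·4·1/2 - 3·4²/3 - 3·1³/(6·4) = -81/8 kN·m
Load 3 — point force P=13 kN at a=2 m (b=L-a=2):
  M_3 = -P(a-x)  [x≤a] = -13·(2-1) = -13 kN·m
Load 4 — applied couple M₀=17 kN·m at a=3 m (b=L-a=1):
  M_4 = M₀  [x≤a] = 17 = 17 kN·m
Superposition: M = Σ M_i = -413/40 kN·m ≈ -10.325000 kN·m

M(1) = -413/40 kN·m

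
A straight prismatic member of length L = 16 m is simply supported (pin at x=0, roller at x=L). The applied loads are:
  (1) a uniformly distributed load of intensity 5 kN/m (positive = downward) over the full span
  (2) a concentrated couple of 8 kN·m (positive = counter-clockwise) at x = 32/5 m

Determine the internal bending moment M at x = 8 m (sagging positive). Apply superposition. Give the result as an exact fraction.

M(8) = 156 kN·m

Load 1 — uniform load w=5 kN/m over full span:
  M_1 = wx(L-x)/2 = 5·8·(16-8)/2 = 160 kN·m
Load 2 — applied couple M₀=8 kN·m at a=32/5 m (b=L-a=48/5):
  M_2 = M₀x/L - M₀  [x>a] = 8·8/16 - 8 = -4 kN·m
Superposition: M = Σ M_i = 156 kN·m ≈ 156.000000 kN·m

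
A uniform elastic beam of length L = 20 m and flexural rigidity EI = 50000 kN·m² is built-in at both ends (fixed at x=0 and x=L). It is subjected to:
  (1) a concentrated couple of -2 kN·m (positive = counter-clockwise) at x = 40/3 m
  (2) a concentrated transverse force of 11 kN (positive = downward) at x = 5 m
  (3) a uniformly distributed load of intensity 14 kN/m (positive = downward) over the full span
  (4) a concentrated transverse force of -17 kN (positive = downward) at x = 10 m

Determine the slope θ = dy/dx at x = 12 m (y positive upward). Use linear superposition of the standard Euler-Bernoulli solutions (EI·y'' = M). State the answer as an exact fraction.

Load 1 — applied couple M₀=-2 kN·m at a=40/3 m (b=L-a=20/3):
  θ_1 = (R_Ax²/2 - M_Ax)/EI  [x≤a] with R_A=-2/15, M_A=-2/3 = ((-2/15)·12²/2 - (-2/3)·12)/50000 = -1/31250 rad
Load 2 — point force P=11 kN at a=5 m (b=L-a=15):
  θ_2 = Pa²(L-x)(2bL-(3b+a)(L-x))/(2L³EI)  [x>a] = 11·5²·(20-12)·(2·15·20-(3·15+5)·(20-12))/(2·20³·50000) = 11/20000 rad
Load 3 — uniform load w=14 kN/m over full span:
  θ_3 = -wx(L-x)(L-2x)/(12EI) = -14·12·(20-12)·(20-2·12)/(12·50000) = 28/3125 rad
Load 4 — point force P=-17 kN at a=10 m (b=L-a=10):
  θ_4 = Pa²(L-x)(2bL-(3b+a)(L-x))/(2L³EI)  [x>a] = (-17)·10²·(20-12)·(2·10·20-(3·10+10)·(20-12))/(2·20³·50000) = -17/12500 rad
Superposition: θ = Σ θ_i = 4059/500000 rad ≈ 0.008118 rad

θ(12) = 4059/500000 rad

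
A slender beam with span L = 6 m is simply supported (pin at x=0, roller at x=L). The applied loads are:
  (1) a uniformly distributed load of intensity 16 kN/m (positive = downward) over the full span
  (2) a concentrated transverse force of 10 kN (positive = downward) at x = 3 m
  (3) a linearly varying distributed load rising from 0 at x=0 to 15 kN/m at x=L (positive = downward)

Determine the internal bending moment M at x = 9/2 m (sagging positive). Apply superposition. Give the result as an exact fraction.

M(9/2) = 2913/32 kN·m

Load 1 — uniform load w=16 kN/m over full span:
  M_1 = wx(L-x)/2 = 16·(9/2)·(6-(9/2))/2 = 54 kN·m
Load 2 — point force P=10 kN at a=3 m (b=L-a=3):
  M_2 = Pa(L-x)/L  [x>a] = 10·3·(6-(9/2))/6 = 15/2 kN·m
Load 3 — triangular load w₀=15 kN/m (0→w₀ over full span):
  M_3 = w₀Lx/6 - w₀x³/(6L) = 15·6·(9/2)/6 - 15·(9/2)³/(6·6) = 945/32 kN·m
Superposition: M = Σ M_i = 2913/32 kN·m ≈ 91.031250 kN·m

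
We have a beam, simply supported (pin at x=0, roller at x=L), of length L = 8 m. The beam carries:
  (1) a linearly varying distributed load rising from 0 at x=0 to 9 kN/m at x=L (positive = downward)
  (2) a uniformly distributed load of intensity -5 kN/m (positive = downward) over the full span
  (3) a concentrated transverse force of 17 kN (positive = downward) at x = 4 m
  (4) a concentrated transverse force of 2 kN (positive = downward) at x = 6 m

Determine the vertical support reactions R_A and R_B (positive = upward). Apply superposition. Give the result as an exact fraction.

Load 1 — triangular load w₀=9 kN/m (0→w₀ over full span):
  R_A = w₀L/6 = 9·8/6 = 12 kN
  R_B = w₀L/3 = 9·8/3 = 24 kN
Load 2 — uniform load w=-5 kN/m over full span:
  R_A = wL/2 = (-5)·8/2 = -20 kN
  R_B = wL/2 = (-5)·8/2 = -20 kN
Load 3 — point force P=17 kN at a=4 m (b=L-a=4):
  R_A = Pb/L = 17·4/8 = 17/2 kN
  R_B = Pa/L = 17·4/8 = 17/2 kN
Load 4 — point force P=2 kN at a=6 m (b=L-a=2):
  R_A = Pb/L = 2·2/8 = 1/2 kN
  R_B = Pa/L = 2·6/8 = 3/2 kN
Superposition: R_A = 1 kN, R_B = 14 kN

R_A = 1 kN, R_B = 14 kN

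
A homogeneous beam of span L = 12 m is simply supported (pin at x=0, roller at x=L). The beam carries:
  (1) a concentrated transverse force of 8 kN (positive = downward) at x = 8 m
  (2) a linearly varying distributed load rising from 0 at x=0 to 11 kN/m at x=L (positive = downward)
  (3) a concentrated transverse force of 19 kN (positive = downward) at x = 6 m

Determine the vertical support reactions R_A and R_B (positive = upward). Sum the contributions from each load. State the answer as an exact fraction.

Load 1 — point force P=8 kN at a=8 m (b=L-a=4):
  R_A = Pb/L = 8·4/12 = 8/3 kN
  R_B = Pa/L = 8·8/12 = 16/3 kN
Load 2 — triangular load w₀=11 kN/m (0→w₀ over full span):
  R_A = w₀L/6 = 11·12/6 = 22 kN
  R_B = w₀L/3 = 11·12/3 = 44 kN
Load 3 — point force P=19 kN at a=6 m (b=L-a=6):
  R_A = Pb/L = 19·6/12 = 19/2 kN
  R_B = Pa/L = 19·6/12 = 19/2 kN
Superposition: R_A = 205/6 kN, R_B = 353/6 kN

R_A = 205/6 kN, R_B = 353/6 kN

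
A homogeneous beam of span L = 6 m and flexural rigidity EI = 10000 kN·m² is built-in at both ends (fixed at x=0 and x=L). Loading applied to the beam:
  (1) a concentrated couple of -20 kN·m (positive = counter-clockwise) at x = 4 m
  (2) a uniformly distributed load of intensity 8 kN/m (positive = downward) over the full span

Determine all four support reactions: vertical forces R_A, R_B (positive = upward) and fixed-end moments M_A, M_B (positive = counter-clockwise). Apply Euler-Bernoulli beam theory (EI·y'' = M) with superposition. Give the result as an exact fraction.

R_A = 176/9 kN, M_A = 52/3 kN·m, R_B = 256/9 kN, M_B = -24 kN·m

Load 1 — applied couple M₀=-20 kN·m at a=4 m (b=L-a=2):
  R_A = 6M₀ab/L³ = 6·(-20)·4·2/6³ = -40/9 kN
  M_A = M₀b(2a-b)/L² = (-20)·2·(2·4-2)/6² = -20/3 kN·m
  R_B = -6M₀ab/L³ = -6·(-20)·4·2/6³ = 40/9 kN
  M_B = M₀a(2b-a)/L² = (-20)·4·(2·2-4)/6² = 0 kN·m
Load 2 — uniform load w=8 kN/m over full span:
  R_A = wL/2 = 8·6/2 = 24 kN
  M_A = wL²/12 = 8·6²/12 = 24 kN·m
  R_B = wL/2 = 8·6/2 = 24 kN
  M_B = -wL²/12 = -8·6²/12 = -24 kN·m
Superposition: R_A = 176/9 kN, M_A = 52/3 kN·m, R_B = 256/9 kN, M_B = -24 kN·m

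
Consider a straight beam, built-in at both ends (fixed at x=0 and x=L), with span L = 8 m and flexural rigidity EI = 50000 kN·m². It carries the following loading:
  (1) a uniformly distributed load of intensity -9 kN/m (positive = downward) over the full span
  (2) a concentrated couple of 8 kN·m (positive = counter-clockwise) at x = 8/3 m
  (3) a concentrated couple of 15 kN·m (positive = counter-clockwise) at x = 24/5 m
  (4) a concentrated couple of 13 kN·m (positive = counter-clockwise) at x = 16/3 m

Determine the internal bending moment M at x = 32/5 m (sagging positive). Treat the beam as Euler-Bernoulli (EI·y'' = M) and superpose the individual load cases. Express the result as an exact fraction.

Load 1 — uniform load w=-9 kN/m over full span:
  M_1 = wLx/2 - wL²/12 - wx²/2 = (-9)·8·(32/5)/2 - (-9)·8²/12 - (-9)·(32/5)²/2 = 48/25 kN·m
Load 2 — applied couple M₀=8 kN·m at a=8/3 m (b=L-a=16/3):
  M_2 = R_Ax - M_A - M₀  [x>a] with R_A=4/3, M_A=0 = (4/3)·(32/5) - 0 - 8 = 8/15 kN·m
Load 3 — applied couple M₀=15 kN·m at a=24/5 m (b=L-a=16/5):
  M_3 = R_Ax - M_A - M₀  [x>a] with R_A=27/10, M_A=24/5 = (27/10)·(32/5) - (24/5) - 15 = -63/25 kN·m
Load 4 — applied couple M₀=13 kN·m at a=16/3 m (b=L-a=8/3):
  M_4 = R_Ax - M_A - M₀  [x>a] with R_A=13/6, M_A=13/3 = (13/6)·(32/5) - (13/3) - 13 = -52/15 kN·m
Superposition: M = Σ M_i = -53/15 kN·m ≈ -3.533333 kN·m

M(32/5) = -53/15 kN·m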